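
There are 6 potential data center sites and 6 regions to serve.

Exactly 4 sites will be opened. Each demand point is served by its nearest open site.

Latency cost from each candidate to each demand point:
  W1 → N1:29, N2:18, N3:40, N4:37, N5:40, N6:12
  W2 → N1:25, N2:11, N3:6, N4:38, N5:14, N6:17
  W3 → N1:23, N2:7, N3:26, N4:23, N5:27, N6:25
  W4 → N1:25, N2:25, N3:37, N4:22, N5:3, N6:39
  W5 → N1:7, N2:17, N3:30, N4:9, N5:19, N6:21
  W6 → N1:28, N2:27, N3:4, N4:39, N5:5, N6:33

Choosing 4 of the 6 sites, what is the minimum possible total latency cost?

44

Open {W1, W3, W5, W6}.
  N1→W5 7, N2→W3 7, N3→W6 4, N4→W5 9, N5→W6 5, N6→W1 12  ⇒ total 44.
Compare {W1, W2, W4, W5}: total 48.
Compare {W1, W2, W5, W6}: total 48.
No size-4 selection does better; minimum is 44.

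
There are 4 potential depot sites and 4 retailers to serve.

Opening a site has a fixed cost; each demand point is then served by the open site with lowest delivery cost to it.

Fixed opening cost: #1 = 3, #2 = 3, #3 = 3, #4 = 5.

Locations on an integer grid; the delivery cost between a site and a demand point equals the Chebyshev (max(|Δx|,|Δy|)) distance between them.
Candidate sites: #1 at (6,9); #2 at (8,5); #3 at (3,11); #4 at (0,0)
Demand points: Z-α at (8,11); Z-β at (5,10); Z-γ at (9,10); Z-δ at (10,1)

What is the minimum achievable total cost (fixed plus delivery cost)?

Open {#1, #2}: assign each demand point to its cheapest open site.
  Z-α→#1 2, Z-β→#1 1, Z-γ→#1 3, Z-δ→#2 4
  delivery cost 10, fixed 6 → total 16.
Compare {#1}: delivery cost 14 + fixed 3 = 17.
Compare {#1, #2, #3}: delivery cost 10 + fixed 9 = 19.
Compare {#1, #3}: delivery cost 14 + fixed 6 = 20.
All other subsets cost ≥ 17. Minimum total cost: 16.

16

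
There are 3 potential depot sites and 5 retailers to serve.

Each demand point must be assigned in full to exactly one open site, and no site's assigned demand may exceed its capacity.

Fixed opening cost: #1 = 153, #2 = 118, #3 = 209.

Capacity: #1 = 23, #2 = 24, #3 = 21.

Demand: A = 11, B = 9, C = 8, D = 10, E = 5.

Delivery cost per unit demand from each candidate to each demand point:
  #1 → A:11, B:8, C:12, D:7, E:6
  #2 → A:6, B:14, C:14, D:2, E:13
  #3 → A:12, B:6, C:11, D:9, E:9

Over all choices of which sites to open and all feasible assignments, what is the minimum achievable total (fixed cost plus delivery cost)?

555

Open {#1, #2}; cheapest assignment that respects the capacities:
  #1 (cap 23, load 22): B, C, E — cost 9×8 + 8×12 + 5×6 = 198
  #2 (cap 24, load 21): A, D — cost 11×6 + 10×2 = 86
  Shipping 284, fixed 271 → total 555.
  Any other capacity-feasible assignment to {#1, #2} ships for at least 284.
Compare {#2, #3}: its best feasible assignment gives total 710.
Compare {#1, #2, #3}: its best feasible assignment gives total 738.
Every other set of open sites that can feasibly serve all demand totals ≥ 710 even under its best assignment. Minimum: 555.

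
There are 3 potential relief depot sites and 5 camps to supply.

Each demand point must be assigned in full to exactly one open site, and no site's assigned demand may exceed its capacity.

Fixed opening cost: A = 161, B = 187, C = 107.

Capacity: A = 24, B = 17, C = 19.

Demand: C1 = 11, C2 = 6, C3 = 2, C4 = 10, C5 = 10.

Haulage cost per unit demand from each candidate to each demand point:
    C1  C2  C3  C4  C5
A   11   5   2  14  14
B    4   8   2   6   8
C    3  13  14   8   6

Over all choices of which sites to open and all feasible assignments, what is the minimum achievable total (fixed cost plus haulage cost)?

Open {A, C}; cheapest assignment that respects the capacities:
  A (cap 24, load 22): C3, C4, C5 — cost 2×2 + 10×14 + 10×14 = 284
  C (cap 19, load 17): C1, C2 — cost 11×3 + 6×13 = 111
  Shipping 395, fixed 268 → total 663.
  Any other capacity-feasible assignment to {A, C} ships for at least 395.
Compare {A, B}: its best feasible assignment gives total 721.
Compare {A, B, C}: its best feasible assignment gives total 722.
Every other set of open sites that can feasibly serve all demand totals ≥ 721 even under its best assignment. Minimum: 663.

663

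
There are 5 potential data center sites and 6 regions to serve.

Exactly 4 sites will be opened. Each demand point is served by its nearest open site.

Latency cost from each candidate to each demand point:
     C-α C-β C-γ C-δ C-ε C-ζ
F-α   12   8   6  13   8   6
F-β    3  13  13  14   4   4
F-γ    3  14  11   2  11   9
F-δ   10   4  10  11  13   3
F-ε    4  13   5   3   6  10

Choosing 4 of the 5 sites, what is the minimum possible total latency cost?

21

Open {F-β, F-γ, F-δ, F-ε}.
  C-α→F-β 3, C-β→F-δ 4, C-γ→F-ε 5, C-δ→F-γ 2, C-ε→F-β 4, C-ζ→F-δ 3  ⇒ total 21.
Compare {F-α, F-β, F-γ, F-δ}: total 22.
Compare {F-α, F-β, F-δ, F-ε}: total 22.
No size-4 selection does better; minimum is 21.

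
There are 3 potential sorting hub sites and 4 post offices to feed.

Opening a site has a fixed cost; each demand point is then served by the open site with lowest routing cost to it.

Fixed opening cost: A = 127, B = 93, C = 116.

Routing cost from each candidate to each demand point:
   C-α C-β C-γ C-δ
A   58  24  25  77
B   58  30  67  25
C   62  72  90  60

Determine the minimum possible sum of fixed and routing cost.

273

Open {B}: assign each demand point to its cheapest open site.
  C-α→B 58, C-β→B 30, C-γ→B 67, C-δ→B 25
  routing cost 180, fixed 93 → total 273.
Compare {A}: routing cost 184 + fixed 127 = 311.
Compare {A, B}: routing cost 132 + fixed 220 = 352.
Compare {B, C}: routing cost 180 + fixed 209 = 389.
All other subsets cost ≥ 311. Minimum total cost: 273.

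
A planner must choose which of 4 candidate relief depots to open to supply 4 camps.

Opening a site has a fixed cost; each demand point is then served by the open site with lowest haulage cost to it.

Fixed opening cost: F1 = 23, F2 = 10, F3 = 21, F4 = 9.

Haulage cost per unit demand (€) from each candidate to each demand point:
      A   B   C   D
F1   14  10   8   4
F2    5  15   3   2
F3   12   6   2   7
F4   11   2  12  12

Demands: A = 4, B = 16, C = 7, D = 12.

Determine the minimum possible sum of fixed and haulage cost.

Open {F2, F4}: assign each demand point to its cheapest open site.
  A→F2 4×5=20, B→F4 16×2=32, C→F2 7×3=21, D→F2 12×2=24
  haulage cost 97, fixed 19 → total 116.
Compare {F2, F3, F4}: haulage cost 90 + fixed 40 = 130.
Compare {F1, F2, F4}: haulage cost 97 + fixed 42 = 139.
Compare {F1, F2, F3, F4}: haulage cost 90 + fixed 63 = 153.
All other subsets cost ≥ 130. Minimum total cost: 116.

116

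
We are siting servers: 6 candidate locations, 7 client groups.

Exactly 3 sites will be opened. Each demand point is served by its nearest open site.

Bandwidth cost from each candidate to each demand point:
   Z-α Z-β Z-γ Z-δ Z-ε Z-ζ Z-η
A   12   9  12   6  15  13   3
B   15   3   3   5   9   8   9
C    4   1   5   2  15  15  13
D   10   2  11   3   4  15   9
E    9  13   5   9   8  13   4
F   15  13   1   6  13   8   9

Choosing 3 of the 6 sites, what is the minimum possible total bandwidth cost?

Open {C, E, F}.
  Z-α→C 4, Z-β→C 1, Z-γ→F 1, Z-δ→C 2, Z-ε→E 8, Z-ζ→F 8, Z-η→E 4  ⇒ total 28.
Compare {C, D, F}: total 29.
Compare {A, B, C}: total 30.
No size-3 selection does better; minimum is 28.

28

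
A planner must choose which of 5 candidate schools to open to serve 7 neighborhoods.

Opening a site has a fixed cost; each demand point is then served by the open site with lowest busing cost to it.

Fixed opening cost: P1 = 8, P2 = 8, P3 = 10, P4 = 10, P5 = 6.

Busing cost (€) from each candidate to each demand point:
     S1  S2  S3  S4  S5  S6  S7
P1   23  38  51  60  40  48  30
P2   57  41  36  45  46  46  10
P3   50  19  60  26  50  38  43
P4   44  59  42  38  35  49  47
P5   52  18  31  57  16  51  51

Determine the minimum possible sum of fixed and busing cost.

194

Open {P1, P2, P3, P5}: assign each demand point to its cheapest open site.
  S1→P1 23, S2→P5 18, S3→P5 31, S4→P3 26, S5→P5 16, S6→P3 38, S7→P2 10
  busing cost 162, fixed 32 → total 194.
Compare {P1, P2, P3, P4, P5}: busing cost 162 + fixed 42 = 204.
Compare {P1, P3, P5}: busing cost 182 + fixed 24 = 206.
Compare {P1, P2, P5}: busing cost 189 + fixed 22 = 211.
All other subsets cost ≥ 204. Minimum total cost: 194.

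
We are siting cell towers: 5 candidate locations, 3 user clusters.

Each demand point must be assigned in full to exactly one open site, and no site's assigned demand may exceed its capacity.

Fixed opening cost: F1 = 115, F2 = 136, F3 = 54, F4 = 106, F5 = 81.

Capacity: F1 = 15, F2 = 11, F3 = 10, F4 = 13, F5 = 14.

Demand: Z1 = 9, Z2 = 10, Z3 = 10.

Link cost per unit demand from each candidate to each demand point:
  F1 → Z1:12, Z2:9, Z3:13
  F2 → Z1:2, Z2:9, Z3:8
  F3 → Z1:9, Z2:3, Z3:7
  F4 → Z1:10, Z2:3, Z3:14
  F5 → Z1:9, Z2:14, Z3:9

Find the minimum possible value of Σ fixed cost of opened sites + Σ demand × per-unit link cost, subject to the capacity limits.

409

Open {F2, F3, F5}; cheapest assignment that respects the capacities:
  F2 (cap 11, load 9): Z1 — cost 9×2 = 18
  F3 (cap 10, load 10): Z2 — cost 10×3 = 30
  F5 (cap 14, load 10): Z3 — cost 10×9 = 90
  Shipping 138, fixed 271 → total 409.
  Any other capacity-feasible assignment to {F2, F3, F5} ships for at least 138.
Compare {F2, F3, F4}: its best feasible assignment gives total 414.
Compare {F3, F4, F5}: its best feasible assignment gives total 422.
Every other set of open sites that can feasibly serve all demand totals ≥ 414 even under its best assignment. Minimum: 409.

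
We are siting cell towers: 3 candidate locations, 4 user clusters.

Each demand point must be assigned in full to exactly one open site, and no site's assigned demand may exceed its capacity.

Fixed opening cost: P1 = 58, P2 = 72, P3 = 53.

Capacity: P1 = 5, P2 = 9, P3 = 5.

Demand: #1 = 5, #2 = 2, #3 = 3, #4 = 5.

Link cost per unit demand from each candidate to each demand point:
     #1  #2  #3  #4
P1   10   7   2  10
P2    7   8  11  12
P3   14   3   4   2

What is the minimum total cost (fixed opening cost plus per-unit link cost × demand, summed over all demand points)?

248

Open {P1, P2, P3}; cheapest assignment that respects the capacities:
  P1 (cap 5, load 5): #2, #3 — cost 2×7 + 3×2 = 20
  P2 (cap 9, load 5): #1 — cost 5×7 = 35
  P3 (cap 5, load 5): #4 — cost 5×2 = 10
  Shipping 65, fixed 183 → total 248.
  Any other capacity-feasible assignment to {P1, P2, P3} ships for at least 65.
Total demand is 15 and no other set of sites has combined capacity ≥ 15, so {P1, P2, P3} is the only feasible choice of open sites. Minimum: 248.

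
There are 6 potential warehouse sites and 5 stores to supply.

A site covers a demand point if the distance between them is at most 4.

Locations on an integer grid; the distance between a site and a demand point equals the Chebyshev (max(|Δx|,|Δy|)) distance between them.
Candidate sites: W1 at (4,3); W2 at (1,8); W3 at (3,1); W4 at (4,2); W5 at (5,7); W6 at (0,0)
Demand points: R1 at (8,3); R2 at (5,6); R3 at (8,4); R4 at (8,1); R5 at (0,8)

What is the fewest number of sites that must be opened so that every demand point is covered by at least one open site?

2

Coverage sets (demand points within 4 of each site):
  W1: {R1, R2, R3, R4}
  W2: {R2, R5}
  W3: {}
  W4: {R1, R2, R3, R4}
  W5: {R1, R2, R3}
  W6: {}
No single site covers all 5 demand points.
But {W1, W2} covers everything, so the minimum is 2.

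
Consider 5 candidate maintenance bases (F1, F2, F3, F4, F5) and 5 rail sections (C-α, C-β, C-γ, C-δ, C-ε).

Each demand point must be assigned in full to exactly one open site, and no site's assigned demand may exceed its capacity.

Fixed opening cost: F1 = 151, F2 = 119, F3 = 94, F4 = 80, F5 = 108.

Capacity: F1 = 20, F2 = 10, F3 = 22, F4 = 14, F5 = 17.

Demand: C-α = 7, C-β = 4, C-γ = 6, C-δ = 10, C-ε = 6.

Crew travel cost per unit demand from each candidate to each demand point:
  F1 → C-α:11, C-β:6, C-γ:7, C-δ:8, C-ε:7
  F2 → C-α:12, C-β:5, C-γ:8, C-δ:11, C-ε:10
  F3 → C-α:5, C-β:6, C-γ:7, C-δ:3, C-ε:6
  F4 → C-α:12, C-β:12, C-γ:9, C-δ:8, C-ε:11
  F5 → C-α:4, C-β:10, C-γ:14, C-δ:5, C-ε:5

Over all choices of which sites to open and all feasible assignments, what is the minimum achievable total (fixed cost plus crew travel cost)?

Open {F3, F5}; cheapest assignment that respects the capacities:
  F3 (cap 22, load 20): C-β, C-γ, C-δ — cost 4×6 + 6×7 + 10×3 = 96
  F5 (cap 17, load 13): C-α, C-ε — cost 7×4 + 6×5 = 58
  Shipping 154, fixed 202 → total 356.
  Any other capacity-feasible assignment to {F3, F5} ships for at least 154.
Compare {F3, F4}: its best feasible assignment gives total 383.
Compare {F1, F3}: its best feasible assignment gives total 418.
Every other set of open sites that can feasibly serve all demand totals ≥ 383 even under its best assignment. Minimum: 356.

356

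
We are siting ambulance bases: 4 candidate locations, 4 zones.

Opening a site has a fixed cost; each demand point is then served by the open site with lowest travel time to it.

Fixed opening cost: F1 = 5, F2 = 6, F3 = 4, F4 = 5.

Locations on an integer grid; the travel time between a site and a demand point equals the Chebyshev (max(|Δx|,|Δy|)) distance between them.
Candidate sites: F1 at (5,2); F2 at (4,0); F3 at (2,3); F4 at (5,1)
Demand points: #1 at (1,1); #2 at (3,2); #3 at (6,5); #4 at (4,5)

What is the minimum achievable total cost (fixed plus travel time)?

13

Open {F3}: assign each demand point to its cheapest open site.
  #1→F3 2, #2→F3 1, #3→F3 4, #4→F3 2
  travel time 9, fixed 4 → total 13.
Compare {F1}: travel time 12 + fixed 5 = 17.
Compare {F1, F3}: travel time 8 + fixed 9 = 17.
Compare {F3, F4}: travel time 9 + fixed 9 = 18.
All other subsets cost ≥ 17. Minimum total cost: 13.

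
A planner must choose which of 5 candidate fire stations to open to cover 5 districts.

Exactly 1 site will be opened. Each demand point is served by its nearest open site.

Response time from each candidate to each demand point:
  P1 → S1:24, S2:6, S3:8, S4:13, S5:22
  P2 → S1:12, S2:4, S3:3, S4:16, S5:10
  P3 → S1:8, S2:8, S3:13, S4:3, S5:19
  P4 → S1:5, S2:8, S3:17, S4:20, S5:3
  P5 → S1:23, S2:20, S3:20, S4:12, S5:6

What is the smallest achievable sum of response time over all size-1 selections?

45

Open {P2}.
  S1→P2 12, S2→P2 4, S3→P2 3, S4→P2 16, S5→P2 10  ⇒ total 45.
Compare {P3}: total 51.
Compare {P4}: total 53.
No size-1 selection does better; minimum is 45.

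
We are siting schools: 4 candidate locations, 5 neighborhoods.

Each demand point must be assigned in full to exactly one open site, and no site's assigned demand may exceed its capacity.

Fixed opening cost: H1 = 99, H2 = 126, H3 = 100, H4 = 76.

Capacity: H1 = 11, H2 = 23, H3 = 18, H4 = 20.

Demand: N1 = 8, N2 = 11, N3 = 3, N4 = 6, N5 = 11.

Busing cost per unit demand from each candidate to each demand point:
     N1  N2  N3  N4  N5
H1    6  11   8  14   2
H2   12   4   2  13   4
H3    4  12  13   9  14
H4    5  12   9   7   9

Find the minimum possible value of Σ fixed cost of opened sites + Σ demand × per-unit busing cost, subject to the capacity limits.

Open {H2, H4}; cheapest assignment that respects the capacities:
  H2 (cap 23, load 22): N2, N5 — cost 11×4 + 11×4 = 88
  H4 (cap 20, load 17): N1, N3, N4 — cost 8×5 + 3×9 + 6×7 = 109
  Shipping 197, fixed 202 → total 399.
  Any other capacity-feasible assignment to {H2, H4} ships for at least 197.
Compare {H2, H3}: its best feasible assignment gives total 439.
Compare {H1, H2, H4}: its best feasible assignment gives total 455.
Every other set of open sites that can feasibly serve all demand totals ≥ 439 even under its best assignment. Minimum: 399.

399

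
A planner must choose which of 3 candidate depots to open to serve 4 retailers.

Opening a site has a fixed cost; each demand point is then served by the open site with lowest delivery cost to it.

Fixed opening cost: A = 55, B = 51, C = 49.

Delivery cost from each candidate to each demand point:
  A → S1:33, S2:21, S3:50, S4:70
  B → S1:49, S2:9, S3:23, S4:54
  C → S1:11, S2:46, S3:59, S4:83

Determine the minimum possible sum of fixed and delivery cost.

Open {B}: assign each demand point to its cheapest open site.
  S1→B 49, S2→B 9, S3→B 23, S4→B 54
  delivery cost 135, fixed 51 → total 186.
Compare {B, C}: delivery cost 97 + fixed 100 = 197.
Compare {A, B}: delivery cost 119 + fixed 106 = 225.
Compare {A}: delivery cost 174 + fixed 55 = 229.
All other subsets cost ≥ 197. Minimum total cost: 186.

186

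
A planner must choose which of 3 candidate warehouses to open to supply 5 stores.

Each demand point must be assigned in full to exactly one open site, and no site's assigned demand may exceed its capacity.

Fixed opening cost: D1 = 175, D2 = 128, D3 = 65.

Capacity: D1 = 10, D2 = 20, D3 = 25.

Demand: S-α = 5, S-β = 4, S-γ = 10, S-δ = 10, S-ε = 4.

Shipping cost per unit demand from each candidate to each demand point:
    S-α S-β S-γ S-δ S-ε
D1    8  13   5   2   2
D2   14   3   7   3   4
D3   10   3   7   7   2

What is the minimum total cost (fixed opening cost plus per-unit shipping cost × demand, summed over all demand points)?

363

Open {D2, D3}; cheapest assignment that respects the capacities:
  D2 (cap 20, load 20): S-γ, S-δ — cost 10×7 + 10×3 = 100
  D3 (cap 25, load 13): S-α, S-β, S-ε — cost 5×10 + 4×3 + 4×2 = 70
  Shipping 170, fixed 193 → total 363.
  Any other capacity-feasible assignment to {D2, D3} ships for at least 170.
Compare {D1, D3}: its best feasible assignment gives total 400.
Compare {D1, D2, D3}: its best feasible assignment gives total 518.
Every other set of open sites that can feasibly serve all demand totals ≥ 400 even under its best assignment. Minimum: 363.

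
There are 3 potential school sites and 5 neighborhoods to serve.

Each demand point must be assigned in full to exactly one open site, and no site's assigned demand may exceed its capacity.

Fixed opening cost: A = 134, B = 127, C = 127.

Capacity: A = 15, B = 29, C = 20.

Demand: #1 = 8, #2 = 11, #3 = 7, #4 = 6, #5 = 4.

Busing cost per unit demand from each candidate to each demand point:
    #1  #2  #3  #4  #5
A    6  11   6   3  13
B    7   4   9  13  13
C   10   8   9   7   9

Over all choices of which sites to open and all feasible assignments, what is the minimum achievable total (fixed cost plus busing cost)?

473

Open {A, B}; cheapest assignment that respects the capacities:
  A (cap 15, load 13): #3, #4 — cost 7×6 + 6×3 = 60
  B (cap 29, load 23): #1, #2, #5 — cost 8×7 + 11×4 + 4×13 = 152
  Shipping 212, fixed 261 → total 473.
  Any other capacity-feasible assignment to {A, B} ships for at least 212.
Compare {B, C}: its best feasible assignment gives total 495.
Compare {A, B, C}: its best feasible assignment gives total 584.
Every other set of open sites that can feasibly serve all demand totals ≥ 495 even under its best assignment. Minimum: 473.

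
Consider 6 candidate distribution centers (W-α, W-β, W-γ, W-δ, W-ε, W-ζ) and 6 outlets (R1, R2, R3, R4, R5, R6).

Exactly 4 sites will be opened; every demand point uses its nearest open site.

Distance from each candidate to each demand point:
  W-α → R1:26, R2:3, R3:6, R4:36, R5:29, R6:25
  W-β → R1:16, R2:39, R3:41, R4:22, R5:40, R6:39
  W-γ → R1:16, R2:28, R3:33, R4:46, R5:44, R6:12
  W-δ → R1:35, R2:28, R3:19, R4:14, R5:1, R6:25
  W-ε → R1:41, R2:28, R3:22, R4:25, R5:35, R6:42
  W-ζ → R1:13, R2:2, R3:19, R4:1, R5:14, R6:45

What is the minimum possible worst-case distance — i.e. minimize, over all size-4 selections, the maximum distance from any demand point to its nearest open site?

13

Open {W-α, W-γ, W-δ, W-ζ}.
  Farthest demand point is R1 at distance 13 (to W-ζ); all others are ≤ 13.
With {W-α, W-β, W-γ, W-ζ} the worst case is 14.
With {W-α, W-γ, W-ε, W-ζ} the worst case is 14.
No size-4 selection achieves below 13.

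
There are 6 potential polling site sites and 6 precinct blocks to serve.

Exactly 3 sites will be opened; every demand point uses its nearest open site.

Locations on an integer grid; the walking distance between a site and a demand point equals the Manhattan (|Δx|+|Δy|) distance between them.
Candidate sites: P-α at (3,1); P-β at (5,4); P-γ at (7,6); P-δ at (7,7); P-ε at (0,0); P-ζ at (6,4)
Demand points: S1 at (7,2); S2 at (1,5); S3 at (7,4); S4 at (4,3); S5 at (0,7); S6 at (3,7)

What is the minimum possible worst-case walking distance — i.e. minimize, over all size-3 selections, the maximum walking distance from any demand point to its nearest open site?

Open {P-α, P-β, P-δ}.
  Farthest demand point is S5 at walking distance 7 (to P-δ); all others are ≤ 7.
With {P-α, P-β, P-ε} the worst case is 7.
With {P-α, P-γ, P-δ} the worst case is 7.
No size-3 selection achieves below 7.

7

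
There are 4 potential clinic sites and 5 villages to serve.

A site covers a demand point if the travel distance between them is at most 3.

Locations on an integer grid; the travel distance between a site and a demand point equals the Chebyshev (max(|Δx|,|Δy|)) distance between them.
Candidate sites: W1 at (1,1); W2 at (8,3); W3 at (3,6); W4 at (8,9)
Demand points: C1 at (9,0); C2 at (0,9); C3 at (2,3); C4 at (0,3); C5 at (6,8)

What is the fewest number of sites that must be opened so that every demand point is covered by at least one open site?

2

Coverage sets (demand points within 3 of each site):
  W1: {C3, C4}
  W2: {C1}
  W3: {C2, C3, C4, C5}
  W4: {C5}
No single site covers all 5 demand points.
But {W2, W3} covers everything, so the minimum is 2.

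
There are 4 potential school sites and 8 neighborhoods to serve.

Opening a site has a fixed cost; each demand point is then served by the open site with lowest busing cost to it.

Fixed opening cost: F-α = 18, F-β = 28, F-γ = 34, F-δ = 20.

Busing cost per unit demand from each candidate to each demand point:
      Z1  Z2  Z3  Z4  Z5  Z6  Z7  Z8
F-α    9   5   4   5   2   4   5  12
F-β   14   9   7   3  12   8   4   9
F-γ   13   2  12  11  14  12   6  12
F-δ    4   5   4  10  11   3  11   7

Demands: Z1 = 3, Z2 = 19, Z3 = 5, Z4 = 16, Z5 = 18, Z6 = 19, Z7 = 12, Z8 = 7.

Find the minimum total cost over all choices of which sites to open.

Open {F-α, F-β, F-γ, F-δ}: assign each demand point to its cheapest open site.
  Z1→F-δ 3×4=12, Z2→F-γ 19×2=38, Z3→F-α 5×4=20, Z4→F-β 16×3=48, Z5→F-α 18×2=36, Z6→F-δ 19×3=57, Z7→F-β 12×4=48, Z8→F-δ 7×7=49
  busing cost 308, fixed 100 → total 408.
Compare {F-α, F-γ, F-δ}: busing cost 352 + fixed 72 = 424.
Compare {F-α, F-β, F-δ}: busing cost 365 + fixed 66 = 431.
Compare {F-α, F-β, F-γ}: busing cost 356 + fixed 80 = 436.
All other subsets cost ≥ 424. Minimum total cost: 408.

408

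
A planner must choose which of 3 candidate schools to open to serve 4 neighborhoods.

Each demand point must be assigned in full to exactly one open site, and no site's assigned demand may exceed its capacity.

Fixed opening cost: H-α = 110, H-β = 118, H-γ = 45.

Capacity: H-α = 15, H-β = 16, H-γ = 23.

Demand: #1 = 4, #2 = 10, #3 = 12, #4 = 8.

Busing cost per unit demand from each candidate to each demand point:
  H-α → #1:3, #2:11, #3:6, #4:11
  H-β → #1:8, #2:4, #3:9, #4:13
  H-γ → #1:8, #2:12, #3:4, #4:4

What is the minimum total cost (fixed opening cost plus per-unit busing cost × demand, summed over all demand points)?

315

Open {H-β, H-γ}; cheapest assignment that respects the capacities:
  H-β (cap 16, load 14): #1, #2 — cost 4×8 + 10×4 = 72
  H-γ (cap 23, load 20): #3, #4 — cost 12×4 + 8×4 = 80
  Shipping 152, fixed 163 → total 315.
  Any other capacity-feasible assignment to {H-β, H-γ} ships for at least 152.
Compare {H-α, H-γ}: its best feasible assignment gives total 357.
Compare {H-α, H-β, H-γ}: its best feasible assignment gives total 405.
Every other set of open sites that can feasibly serve all demand totals ≥ 357 even under its best assignment. Minimum: 315.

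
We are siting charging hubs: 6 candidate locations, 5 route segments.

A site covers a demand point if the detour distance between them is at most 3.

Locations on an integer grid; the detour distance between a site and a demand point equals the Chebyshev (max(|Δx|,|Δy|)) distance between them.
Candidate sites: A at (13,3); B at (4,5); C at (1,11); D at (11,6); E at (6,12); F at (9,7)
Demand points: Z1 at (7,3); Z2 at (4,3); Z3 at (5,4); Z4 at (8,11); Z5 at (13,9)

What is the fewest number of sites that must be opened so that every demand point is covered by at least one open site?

3

Coverage sets (demand points within 3 of each site):
  A: {}
  B: {Z1, Z2, Z3}
  C: {}
  D: {Z5}
  E: {Z4}
  F: {}
No 2 sites suffice: every size-2 union leaves at least one demand point uncovered.
But {B, D, E} covers everything, so the minimum is 3.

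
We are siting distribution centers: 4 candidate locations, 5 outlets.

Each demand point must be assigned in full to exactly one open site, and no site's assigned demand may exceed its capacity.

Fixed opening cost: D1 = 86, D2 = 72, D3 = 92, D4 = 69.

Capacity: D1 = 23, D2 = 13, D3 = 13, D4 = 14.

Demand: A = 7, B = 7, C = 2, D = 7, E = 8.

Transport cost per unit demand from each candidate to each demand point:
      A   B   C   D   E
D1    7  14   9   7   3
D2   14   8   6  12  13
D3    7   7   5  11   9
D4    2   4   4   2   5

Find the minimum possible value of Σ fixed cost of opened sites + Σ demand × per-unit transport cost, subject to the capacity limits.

Open {D1, D4}; cheapest assignment that respects the capacities:
  D1 (cap 23, load 17): C, D, E — cost 2×9 + 7×7 + 8×3 = 91
  D4 (cap 14, load 14): A, B — cost 7×2 + 7×4 = 42
  Shipping 133, fixed 155 → total 288.
  Any other capacity-feasible assignment to {D1, D4} ships for at least 133.
Compare {D1, D2, D4}: its best feasible assignment gives total 347.
Compare {D1, D2}: its best feasible assignment gives total 348.
Every other set of open sites that can feasibly serve all demand totals ≥ 347 even under its best assignment. Minimum: 288.

288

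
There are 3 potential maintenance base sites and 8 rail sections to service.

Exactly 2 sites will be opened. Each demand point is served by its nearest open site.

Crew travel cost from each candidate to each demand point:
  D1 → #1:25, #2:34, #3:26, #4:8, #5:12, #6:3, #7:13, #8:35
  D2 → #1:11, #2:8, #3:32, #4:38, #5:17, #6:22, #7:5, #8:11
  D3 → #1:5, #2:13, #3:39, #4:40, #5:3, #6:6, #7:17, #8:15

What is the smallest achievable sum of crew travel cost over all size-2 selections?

84

Open {D1, D2}.
  #1→D2 11, #2→D2 8, #3→D1 26, #4→D1 8, #5→D1 12, #6→D1 3, #7→D2 5, #8→D2 11  ⇒ total 84.
Compare {D1, D3}: total 86.
Compare {D2, D3}: total 108.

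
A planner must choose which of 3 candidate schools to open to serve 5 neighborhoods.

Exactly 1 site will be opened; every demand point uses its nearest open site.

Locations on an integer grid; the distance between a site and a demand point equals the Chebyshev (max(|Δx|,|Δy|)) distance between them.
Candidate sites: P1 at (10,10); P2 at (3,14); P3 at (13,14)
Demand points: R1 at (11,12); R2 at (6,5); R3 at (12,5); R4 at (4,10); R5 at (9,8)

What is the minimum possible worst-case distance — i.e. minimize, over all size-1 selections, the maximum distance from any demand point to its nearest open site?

6

Open {P1}.
  Farthest demand point is R4 at distance 6 (to P1); all others are ≤ 6.
With {P2} the worst case is 9.
With {P3} the worst case is 9.
No size-1 selection achieves below 6.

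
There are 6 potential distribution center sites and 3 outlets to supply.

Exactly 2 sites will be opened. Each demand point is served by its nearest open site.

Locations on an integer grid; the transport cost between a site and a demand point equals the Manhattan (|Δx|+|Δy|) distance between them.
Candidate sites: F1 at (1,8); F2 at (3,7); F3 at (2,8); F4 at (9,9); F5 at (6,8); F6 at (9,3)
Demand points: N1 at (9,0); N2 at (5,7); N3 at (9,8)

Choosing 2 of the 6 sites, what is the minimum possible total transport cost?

Open {F5, F6}.
  N1→F6 3, N2→F5 2, N3→F5 3  ⇒ total 8.
Compare {F2, F6}: total 10.
Compare {F4, F6}: total 10.
No size-2 selection does better; minimum is 8.

8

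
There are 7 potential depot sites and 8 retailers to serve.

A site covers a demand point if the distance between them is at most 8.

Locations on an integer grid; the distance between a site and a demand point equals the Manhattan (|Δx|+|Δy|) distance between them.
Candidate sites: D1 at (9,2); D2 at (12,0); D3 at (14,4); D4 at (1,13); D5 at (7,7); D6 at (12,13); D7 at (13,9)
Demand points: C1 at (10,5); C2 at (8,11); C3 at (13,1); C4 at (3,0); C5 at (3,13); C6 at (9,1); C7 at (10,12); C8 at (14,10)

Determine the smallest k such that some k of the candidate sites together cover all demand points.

Coverage sets (demand points within 8 of each site):
  D1: {C1, C3, C4, C6}
  D2: {C1, C3, C6}
  D3: {C1, C3, C6, C8}
  D4: {C5}
  D5: {C1, C2, C6, C7}
  D6: {C2, C7, C8}
  D7: {C1, C2, C3, C7, C8}
No 2 sites suffice: every size-2 union leaves at least one demand point uncovered.
But {D1, D4, D6} covers everything, so the minimum is 3.

3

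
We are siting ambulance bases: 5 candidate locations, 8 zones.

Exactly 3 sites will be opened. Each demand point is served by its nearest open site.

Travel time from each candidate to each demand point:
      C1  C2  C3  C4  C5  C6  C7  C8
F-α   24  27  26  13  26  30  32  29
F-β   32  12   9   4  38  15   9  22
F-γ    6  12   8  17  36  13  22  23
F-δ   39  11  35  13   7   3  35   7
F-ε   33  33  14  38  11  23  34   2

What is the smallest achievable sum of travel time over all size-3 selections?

Open {F-β, F-γ, F-δ}.
  C1→F-γ 6, C2→F-δ 11, C3→F-γ 8, C4→F-β 4, C5→F-δ 7, C6→F-δ 3, C7→F-β 9, C8→F-δ 7  ⇒ total 55.
Compare {F-β, F-γ, F-ε}: total 65.
Compare {F-γ, F-δ, F-ε}: total 72.
No size-3 selection does better; minimum is 55.

55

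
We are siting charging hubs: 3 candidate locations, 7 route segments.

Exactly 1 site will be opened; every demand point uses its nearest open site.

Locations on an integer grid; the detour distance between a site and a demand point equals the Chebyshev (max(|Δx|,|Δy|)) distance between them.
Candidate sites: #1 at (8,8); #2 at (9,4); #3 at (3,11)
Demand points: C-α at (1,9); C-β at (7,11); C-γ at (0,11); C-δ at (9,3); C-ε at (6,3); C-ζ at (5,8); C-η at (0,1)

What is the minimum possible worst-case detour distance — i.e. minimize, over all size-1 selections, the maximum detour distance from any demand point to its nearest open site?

8

Open {#1}.
  Farthest demand point is C-γ at detour distance 8 (to #1); all others are ≤ 8.
With {#2} the worst case is 9.
With {#3} the worst case is 10.
No size-1 selection achieves below 8.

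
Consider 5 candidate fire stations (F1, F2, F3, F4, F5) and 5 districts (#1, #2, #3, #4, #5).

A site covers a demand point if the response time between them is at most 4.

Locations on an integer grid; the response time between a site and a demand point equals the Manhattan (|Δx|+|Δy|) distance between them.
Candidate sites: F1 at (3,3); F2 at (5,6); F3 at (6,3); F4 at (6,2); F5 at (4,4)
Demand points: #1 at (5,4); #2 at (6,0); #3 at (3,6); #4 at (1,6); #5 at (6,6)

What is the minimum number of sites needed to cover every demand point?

2

Coverage sets (demand points within 4 of each site):
  F1: {#1, #3}
  F2: {#1, #3, #4, #5}
  F3: {#1, #2, #5}
  F4: {#1, #2, #5}
  F5: {#1, #3, #5}
No single site covers all 5 demand points.
But {F2, F3} covers everything, so the minimum is 2.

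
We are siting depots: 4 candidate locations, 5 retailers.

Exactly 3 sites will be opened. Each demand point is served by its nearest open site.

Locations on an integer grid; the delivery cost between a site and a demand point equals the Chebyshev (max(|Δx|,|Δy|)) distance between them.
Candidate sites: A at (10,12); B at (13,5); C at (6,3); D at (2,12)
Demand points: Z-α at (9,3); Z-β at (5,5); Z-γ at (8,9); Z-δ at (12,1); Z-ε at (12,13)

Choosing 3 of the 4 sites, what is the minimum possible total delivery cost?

14

Open {A, B, C}.
  Z-α→C 3, Z-β→C 2, Z-γ→A 3, Z-δ→B 4, Z-ε→A 2  ⇒ total 14.
Compare {A, C, D}: total 16.
Compare {A, B, D}: total 20.
No size-3 selection does better; minimum is 14.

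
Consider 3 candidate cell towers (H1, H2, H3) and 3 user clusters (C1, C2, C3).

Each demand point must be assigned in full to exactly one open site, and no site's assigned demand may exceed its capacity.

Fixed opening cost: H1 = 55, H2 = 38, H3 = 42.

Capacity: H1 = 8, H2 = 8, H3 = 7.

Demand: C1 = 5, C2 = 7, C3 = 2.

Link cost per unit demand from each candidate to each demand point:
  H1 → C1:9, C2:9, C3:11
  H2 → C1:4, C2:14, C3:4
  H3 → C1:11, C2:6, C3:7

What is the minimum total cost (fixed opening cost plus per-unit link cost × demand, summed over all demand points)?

150

Open {H2, H3}; cheapest assignment that respects the capacities:
  H2 (cap 8, load 7): C1, C3 — cost 5×4 + 2×4 = 28
  H3 (cap 7, load 7): C2 — cost 7×6 = 42
  Shipping 70, fixed 80 → total 150.
  Any other capacity-feasible assignment to {H2, H3} ships for at least 70.
Compare {H1, H2}: its best feasible assignment gives total 184.
Compare {H1, H2, H3}: its best feasible assignment gives total 205.
Every other set of open sites that can feasibly serve all demand totals ≥ 184 even under its best assignment. Minimum: 150.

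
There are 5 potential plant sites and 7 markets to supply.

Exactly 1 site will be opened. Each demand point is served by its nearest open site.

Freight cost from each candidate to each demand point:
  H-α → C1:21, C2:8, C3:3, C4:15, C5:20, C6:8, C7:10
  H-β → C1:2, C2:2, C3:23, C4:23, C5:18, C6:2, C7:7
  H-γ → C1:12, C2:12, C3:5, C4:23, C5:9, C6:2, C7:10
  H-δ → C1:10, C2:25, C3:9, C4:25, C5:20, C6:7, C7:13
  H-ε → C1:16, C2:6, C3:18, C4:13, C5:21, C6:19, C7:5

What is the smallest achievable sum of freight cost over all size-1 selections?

Open {H-γ}.
  C1→H-γ 12, C2→H-γ 12, C3→H-γ 5, C4→H-γ 23, C5→H-γ 9, C6→H-γ 2, C7→H-γ 10  ⇒ total 73.
Compare {H-β}: total 77.
Compare {H-α}: total 85.
No size-1 selection does better; minimum is 73.

73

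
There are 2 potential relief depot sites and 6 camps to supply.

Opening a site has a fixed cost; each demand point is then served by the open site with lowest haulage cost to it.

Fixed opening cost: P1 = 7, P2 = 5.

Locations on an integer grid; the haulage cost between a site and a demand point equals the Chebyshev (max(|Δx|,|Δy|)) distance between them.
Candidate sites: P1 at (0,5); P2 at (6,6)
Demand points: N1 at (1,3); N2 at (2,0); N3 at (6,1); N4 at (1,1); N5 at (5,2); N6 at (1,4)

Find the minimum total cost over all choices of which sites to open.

30

Open {P1}: assign each demand point to its cheapest open site.
  N1→P1 2, N2→P1 5, N3→P1 6, N4→P1 4, N5→P1 5, N6→P1 1
  haulage cost 23, fixed 7 → total 30.
Compare {P1, P2}: haulage cost 21 + fixed 12 = 33.
Compare {P2}: haulage cost 30 + fixed 5 = 35.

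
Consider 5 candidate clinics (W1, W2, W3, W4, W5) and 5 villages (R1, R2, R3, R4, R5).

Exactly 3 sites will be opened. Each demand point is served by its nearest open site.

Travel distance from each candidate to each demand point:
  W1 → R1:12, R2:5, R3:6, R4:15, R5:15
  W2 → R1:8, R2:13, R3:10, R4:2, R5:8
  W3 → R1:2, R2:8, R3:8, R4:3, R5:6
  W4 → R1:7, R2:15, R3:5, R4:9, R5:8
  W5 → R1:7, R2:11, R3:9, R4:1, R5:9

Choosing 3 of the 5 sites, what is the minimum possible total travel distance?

Open {W1, W3, W5}.
  R1→W3 2, R2→W1 5, R3→W1 6, R4→W5 1, R5→W3 6  ⇒ total 20.
Compare {W1, W2, W3}: total 21.
Compare {W1, W3, W4}: total 21.
No size-3 selection does better; minimum is 20.

20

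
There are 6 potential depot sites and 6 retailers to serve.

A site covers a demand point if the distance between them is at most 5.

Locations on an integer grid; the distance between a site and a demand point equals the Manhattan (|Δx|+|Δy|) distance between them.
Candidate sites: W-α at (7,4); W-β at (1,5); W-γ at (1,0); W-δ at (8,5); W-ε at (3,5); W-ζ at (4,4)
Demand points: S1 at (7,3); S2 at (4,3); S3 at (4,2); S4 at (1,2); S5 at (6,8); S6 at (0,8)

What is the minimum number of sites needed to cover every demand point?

2

Coverage sets (demand points within 5 of each site):
  W-α: {S1, S2, S3, S5}
  W-β: {S2, S4, S6}
  W-γ: {S3, S4}
  W-δ: {S1, S5}
  W-ε: {S2, S3, S4}
  W-ζ: {S1, S2, S3, S4}
No single site covers all 6 demand points.
But {W-α, W-β} covers everything, so the minimum is 2.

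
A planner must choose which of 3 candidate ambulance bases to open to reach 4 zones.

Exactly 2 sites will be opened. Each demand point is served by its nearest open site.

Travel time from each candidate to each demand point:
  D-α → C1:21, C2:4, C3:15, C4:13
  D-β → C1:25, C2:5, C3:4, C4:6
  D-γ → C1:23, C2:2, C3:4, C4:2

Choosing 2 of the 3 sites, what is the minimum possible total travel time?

Open {D-α, D-γ}.
  C1→D-α 21, C2→D-γ 2, C3→D-γ 4, C4→D-γ 2  ⇒ total 29.
Compare {D-β, D-γ}: total 31.
Compare {D-α, D-β}: total 35.

29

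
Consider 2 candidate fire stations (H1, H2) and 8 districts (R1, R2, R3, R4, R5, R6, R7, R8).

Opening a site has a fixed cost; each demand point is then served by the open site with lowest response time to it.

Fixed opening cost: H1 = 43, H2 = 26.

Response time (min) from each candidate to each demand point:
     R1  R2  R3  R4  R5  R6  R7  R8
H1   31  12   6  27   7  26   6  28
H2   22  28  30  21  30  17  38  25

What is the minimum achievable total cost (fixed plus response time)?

185

Open {H1, H2}: assign each demand point to its cheapest open site.
  R1→H2 22, R2→H1 12, R3→H1 6, R4→H2 21, R5→H1 7, R6→H2 17, R7→H1 6, R8→H2 25
  response time 116, fixed 69 → total 185.
Compare {H1}: response time 143 + fixed 43 = 186.
Compare {H2}: response time 211 + fixed 26 = 237.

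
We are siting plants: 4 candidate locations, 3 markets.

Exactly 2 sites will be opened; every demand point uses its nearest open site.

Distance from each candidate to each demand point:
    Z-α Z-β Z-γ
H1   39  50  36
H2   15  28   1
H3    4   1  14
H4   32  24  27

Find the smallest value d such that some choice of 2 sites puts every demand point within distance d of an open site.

Open {H2, H3}.
  Farthest demand point is Z-α at distance 4 (to H3); all others are ≤ 4.
With {H1, H3} the worst case is 14.
With {H3, H4} the worst case is 14.
No size-2 selection achieves below 4.

4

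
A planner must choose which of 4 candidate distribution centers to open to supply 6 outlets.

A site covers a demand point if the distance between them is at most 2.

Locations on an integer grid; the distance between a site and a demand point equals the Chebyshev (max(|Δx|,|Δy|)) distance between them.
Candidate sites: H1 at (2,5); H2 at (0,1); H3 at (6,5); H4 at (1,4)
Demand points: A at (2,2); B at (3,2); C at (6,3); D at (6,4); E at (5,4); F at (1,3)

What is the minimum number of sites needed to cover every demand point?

Coverage sets (demand points within 2 of each site):
  H1: {F}
  H2: {A, F}
  H3: {C, D, E}
  H4: {A, B, F}
No single site covers all 6 demand points.
But {H3, H4} covers everything, so the minimum is 2.

2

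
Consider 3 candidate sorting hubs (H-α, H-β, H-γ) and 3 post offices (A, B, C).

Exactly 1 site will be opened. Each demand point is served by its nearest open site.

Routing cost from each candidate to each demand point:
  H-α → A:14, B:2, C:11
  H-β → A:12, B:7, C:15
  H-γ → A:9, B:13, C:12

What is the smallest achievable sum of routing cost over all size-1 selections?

27

Open {H-α}.
  A→H-α 14, B→H-α 2, C→H-α 11  ⇒ total 27.
Compare {H-β}: total 34.
Compare {H-γ}: total 34.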